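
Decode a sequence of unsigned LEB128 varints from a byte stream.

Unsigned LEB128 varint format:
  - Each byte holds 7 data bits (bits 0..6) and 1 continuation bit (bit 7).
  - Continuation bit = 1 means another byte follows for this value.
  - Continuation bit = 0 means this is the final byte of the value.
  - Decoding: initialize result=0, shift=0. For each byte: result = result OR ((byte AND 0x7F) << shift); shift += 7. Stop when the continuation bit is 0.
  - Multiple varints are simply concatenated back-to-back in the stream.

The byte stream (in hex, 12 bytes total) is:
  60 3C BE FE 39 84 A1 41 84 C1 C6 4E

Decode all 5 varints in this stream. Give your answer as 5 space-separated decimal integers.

Answer: 96 60 950078 1069188 164733060

Derivation:
  byte[0]=0x60 cont=0 payload=0x60=96: acc |= 96<<0 -> acc=96 shift=7 [end]
Varint 1: bytes[0:1] = 60 -> value 96 (1 byte(s))
  byte[1]=0x3C cont=0 payload=0x3C=60: acc |= 60<<0 -> acc=60 shift=7 [end]
Varint 2: bytes[1:2] = 3C -> value 60 (1 byte(s))
  byte[2]=0xBE cont=1 payload=0x3E=62: acc |= 62<<0 -> acc=62 shift=7
  byte[3]=0xFE cont=1 payload=0x7E=126: acc |= 126<<7 -> acc=16190 shift=14
  byte[4]=0x39 cont=0 payload=0x39=57: acc |= 57<<14 -> acc=950078 shift=21 [end]
Varint 3: bytes[2:5] = BE FE 39 -> value 950078 (3 byte(s))
  byte[5]=0x84 cont=1 payload=0x04=4: acc |= 4<<0 -> acc=4 shift=7
  byte[6]=0xA1 cont=1 payload=0x21=33: acc |= 33<<7 -> acc=4228 shift=14
  byte[7]=0x41 cont=0 payload=0x41=65: acc |= 65<<14 -> acc=1069188 shift=21 [end]
Varint 4: bytes[5:8] = 84 A1 41 -> value 1069188 (3 byte(s))
  byte[8]=0x84 cont=1 payload=0x04=4: acc |= 4<<0 -> acc=4 shift=7
  byte[9]=0xC1 cont=1 payload=0x41=65: acc |= 65<<7 -> acc=8324 shift=14
  byte[10]=0xC6 cont=1 payload=0x46=70: acc |= 70<<14 -> acc=1155204 shift=21
  byte[11]=0x4E cont=0 payload=0x4E=78: acc |= 78<<21 -> acc=164733060 shift=28 [end]
Varint 5: bytes[8:12] = 84 C1 C6 4E -> value 164733060 (4 byte(s))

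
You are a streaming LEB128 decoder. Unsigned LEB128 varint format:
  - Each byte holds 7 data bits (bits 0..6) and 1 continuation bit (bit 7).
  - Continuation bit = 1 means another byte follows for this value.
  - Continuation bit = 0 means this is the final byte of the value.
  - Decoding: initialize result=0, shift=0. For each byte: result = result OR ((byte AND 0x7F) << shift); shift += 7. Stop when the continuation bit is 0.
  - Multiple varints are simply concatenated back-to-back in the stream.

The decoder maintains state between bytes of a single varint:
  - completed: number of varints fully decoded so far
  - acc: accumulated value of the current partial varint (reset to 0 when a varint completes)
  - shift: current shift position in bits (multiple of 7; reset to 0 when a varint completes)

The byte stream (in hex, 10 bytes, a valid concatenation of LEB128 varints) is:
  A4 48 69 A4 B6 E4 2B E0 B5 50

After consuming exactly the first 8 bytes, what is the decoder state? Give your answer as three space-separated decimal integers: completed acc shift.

Answer: 3 96 7

Derivation:
byte[0]=0xA4 cont=1 payload=0x24: acc |= 36<<0 -> completed=0 acc=36 shift=7
byte[1]=0x48 cont=0 payload=0x48: varint #1 complete (value=9252); reset -> completed=1 acc=0 shift=0
byte[2]=0x69 cont=0 payload=0x69: varint #2 complete (value=105); reset -> completed=2 acc=0 shift=0
byte[3]=0xA4 cont=1 payload=0x24: acc |= 36<<0 -> completed=2 acc=36 shift=7
byte[4]=0xB6 cont=1 payload=0x36: acc |= 54<<7 -> completed=2 acc=6948 shift=14
byte[5]=0xE4 cont=1 payload=0x64: acc |= 100<<14 -> completed=2 acc=1645348 shift=21
byte[6]=0x2B cont=0 payload=0x2B: varint #3 complete (value=91822884); reset -> completed=3 acc=0 shift=0
byte[7]=0xE0 cont=1 payload=0x60: acc |= 96<<0 -> completed=3 acc=96 shift=7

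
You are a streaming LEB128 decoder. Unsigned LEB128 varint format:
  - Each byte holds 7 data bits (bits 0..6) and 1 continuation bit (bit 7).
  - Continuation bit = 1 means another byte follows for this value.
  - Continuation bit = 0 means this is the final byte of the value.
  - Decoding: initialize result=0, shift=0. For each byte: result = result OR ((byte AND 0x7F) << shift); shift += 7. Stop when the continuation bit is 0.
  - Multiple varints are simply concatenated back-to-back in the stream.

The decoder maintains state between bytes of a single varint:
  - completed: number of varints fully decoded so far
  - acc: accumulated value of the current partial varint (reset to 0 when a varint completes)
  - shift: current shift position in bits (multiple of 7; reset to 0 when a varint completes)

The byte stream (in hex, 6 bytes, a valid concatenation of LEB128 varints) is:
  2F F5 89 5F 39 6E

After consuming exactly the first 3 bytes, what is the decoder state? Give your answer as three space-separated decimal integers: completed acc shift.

byte[0]=0x2F cont=0 payload=0x2F: varint #1 complete (value=47); reset -> completed=1 acc=0 shift=0
byte[1]=0xF5 cont=1 payload=0x75: acc |= 117<<0 -> completed=1 acc=117 shift=7
byte[2]=0x89 cont=1 payload=0x09: acc |= 9<<7 -> completed=1 acc=1269 shift=14

Answer: 1 1269 14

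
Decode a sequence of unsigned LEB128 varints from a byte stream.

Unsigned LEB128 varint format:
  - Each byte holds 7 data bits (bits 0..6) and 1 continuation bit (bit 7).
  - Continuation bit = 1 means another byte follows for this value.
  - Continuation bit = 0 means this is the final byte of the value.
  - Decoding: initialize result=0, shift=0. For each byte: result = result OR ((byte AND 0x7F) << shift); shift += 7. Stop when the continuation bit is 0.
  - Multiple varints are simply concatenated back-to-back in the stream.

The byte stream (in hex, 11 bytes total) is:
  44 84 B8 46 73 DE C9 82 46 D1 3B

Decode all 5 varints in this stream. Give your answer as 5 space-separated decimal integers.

Answer: 68 1154052 115 146842846 7633

Derivation:
  byte[0]=0x44 cont=0 payload=0x44=68: acc |= 68<<0 -> acc=68 shift=7 [end]
Varint 1: bytes[0:1] = 44 -> value 68 (1 byte(s))
  byte[1]=0x84 cont=1 payload=0x04=4: acc |= 4<<0 -> acc=4 shift=7
  byte[2]=0xB8 cont=1 payload=0x38=56: acc |= 56<<7 -> acc=7172 shift=14
  byte[3]=0x46 cont=0 payload=0x46=70: acc |= 70<<14 -> acc=1154052 shift=21 [end]
Varint 2: bytes[1:4] = 84 B8 46 -> value 1154052 (3 byte(s))
  byte[4]=0x73 cont=0 payload=0x73=115: acc |= 115<<0 -> acc=115 shift=7 [end]
Varint 3: bytes[4:5] = 73 -> value 115 (1 byte(s))
  byte[5]=0xDE cont=1 payload=0x5E=94: acc |= 94<<0 -> acc=94 shift=7
  byte[6]=0xC9 cont=1 payload=0x49=73: acc |= 73<<7 -> acc=9438 shift=14
  byte[7]=0x82 cont=1 payload=0x02=2: acc |= 2<<14 -> acc=42206 shift=21
  byte[8]=0x46 cont=0 payload=0x46=70: acc |= 70<<21 -> acc=146842846 shift=28 [end]
Varint 4: bytes[5:9] = DE C9 82 46 -> value 146842846 (4 byte(s))
  byte[9]=0xD1 cont=1 payload=0x51=81: acc |= 81<<0 -> acc=81 shift=7
  byte[10]=0x3B cont=0 payload=0x3B=59: acc |= 59<<7 -> acc=7633 shift=14 [end]
Varint 5: bytes[9:11] = D1 3B -> value 7633 (2 byte(s))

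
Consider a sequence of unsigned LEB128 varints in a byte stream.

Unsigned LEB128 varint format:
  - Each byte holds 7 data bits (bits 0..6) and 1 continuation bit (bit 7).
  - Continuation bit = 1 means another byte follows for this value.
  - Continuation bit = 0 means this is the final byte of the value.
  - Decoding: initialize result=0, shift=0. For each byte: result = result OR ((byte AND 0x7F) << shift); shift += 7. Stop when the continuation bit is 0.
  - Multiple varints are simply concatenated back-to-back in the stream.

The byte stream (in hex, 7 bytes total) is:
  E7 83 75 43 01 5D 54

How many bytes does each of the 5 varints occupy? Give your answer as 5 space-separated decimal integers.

Answer: 3 1 1 1 1

Derivation:
  byte[0]=0xE7 cont=1 payload=0x67=103: acc |= 103<<0 -> acc=103 shift=7
  byte[1]=0x83 cont=1 payload=0x03=3: acc |= 3<<7 -> acc=487 shift=14
  byte[2]=0x75 cont=0 payload=0x75=117: acc |= 117<<14 -> acc=1917415 shift=21 [end]
Varint 1: bytes[0:3] = E7 83 75 -> value 1917415 (3 byte(s))
  byte[3]=0x43 cont=0 payload=0x43=67: acc |= 67<<0 -> acc=67 shift=7 [end]
Varint 2: bytes[3:4] = 43 -> value 67 (1 byte(s))
  byte[4]=0x01 cont=0 payload=0x01=1: acc |= 1<<0 -> acc=1 shift=7 [end]
Varint 3: bytes[4:5] = 01 -> value 1 (1 byte(s))
  byte[5]=0x5D cont=0 payload=0x5D=93: acc |= 93<<0 -> acc=93 shift=7 [end]
Varint 4: bytes[5:6] = 5D -> value 93 (1 byte(s))
  byte[6]=0x54 cont=0 payload=0x54=84: acc |= 84<<0 -> acc=84 shift=7 [end]
Varint 5: bytes[6:7] = 54 -> value 84 (1 byte(s))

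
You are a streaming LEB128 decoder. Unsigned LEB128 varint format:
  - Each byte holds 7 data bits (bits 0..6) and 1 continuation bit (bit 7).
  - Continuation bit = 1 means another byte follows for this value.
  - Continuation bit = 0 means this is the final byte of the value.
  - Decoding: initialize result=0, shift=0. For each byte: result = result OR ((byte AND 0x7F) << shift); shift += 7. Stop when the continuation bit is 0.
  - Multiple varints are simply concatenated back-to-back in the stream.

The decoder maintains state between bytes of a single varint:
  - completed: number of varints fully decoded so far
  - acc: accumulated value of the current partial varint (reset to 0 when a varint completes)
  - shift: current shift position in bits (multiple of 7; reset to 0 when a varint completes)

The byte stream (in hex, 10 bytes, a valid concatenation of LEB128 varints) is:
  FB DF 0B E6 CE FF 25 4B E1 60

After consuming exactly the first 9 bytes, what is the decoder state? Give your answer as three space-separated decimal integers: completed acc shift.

byte[0]=0xFB cont=1 payload=0x7B: acc |= 123<<0 -> completed=0 acc=123 shift=7
byte[1]=0xDF cont=1 payload=0x5F: acc |= 95<<7 -> completed=0 acc=12283 shift=14
byte[2]=0x0B cont=0 payload=0x0B: varint #1 complete (value=192507); reset -> completed=1 acc=0 shift=0
byte[3]=0xE6 cont=1 payload=0x66: acc |= 102<<0 -> completed=1 acc=102 shift=7
byte[4]=0xCE cont=1 payload=0x4E: acc |= 78<<7 -> completed=1 acc=10086 shift=14
byte[5]=0xFF cont=1 payload=0x7F: acc |= 127<<14 -> completed=1 acc=2090854 shift=21
byte[6]=0x25 cont=0 payload=0x25: varint #2 complete (value=79685478); reset -> completed=2 acc=0 shift=0
byte[7]=0x4B cont=0 payload=0x4B: varint #3 complete (value=75); reset -> completed=3 acc=0 shift=0
byte[8]=0xE1 cont=1 payload=0x61: acc |= 97<<0 -> completed=3 acc=97 shift=7

Answer: 3 97 7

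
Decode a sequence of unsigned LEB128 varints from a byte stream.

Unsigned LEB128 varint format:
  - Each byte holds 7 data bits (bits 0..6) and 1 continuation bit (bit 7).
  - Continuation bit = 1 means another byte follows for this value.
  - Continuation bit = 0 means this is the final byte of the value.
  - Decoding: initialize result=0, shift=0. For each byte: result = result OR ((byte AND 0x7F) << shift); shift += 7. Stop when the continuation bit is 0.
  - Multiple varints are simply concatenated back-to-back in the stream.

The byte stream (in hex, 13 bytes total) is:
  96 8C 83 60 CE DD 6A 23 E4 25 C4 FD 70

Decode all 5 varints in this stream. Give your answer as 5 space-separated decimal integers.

  byte[0]=0x96 cont=1 payload=0x16=22: acc |= 22<<0 -> acc=22 shift=7
  byte[1]=0x8C cont=1 payload=0x0C=12: acc |= 12<<7 -> acc=1558 shift=14
  byte[2]=0x83 cont=1 payload=0x03=3: acc |= 3<<14 -> acc=50710 shift=21
  byte[3]=0x60 cont=0 payload=0x60=96: acc |= 96<<21 -> acc=201377302 shift=28 [end]
Varint 1: bytes[0:4] = 96 8C 83 60 -> value 201377302 (4 byte(s))
  byte[4]=0xCE cont=1 payload=0x4E=78: acc |= 78<<0 -> acc=78 shift=7
  byte[5]=0xDD cont=1 payload=0x5D=93: acc |= 93<<7 -> acc=11982 shift=14
  byte[6]=0x6A cont=0 payload=0x6A=106: acc |= 106<<14 -> acc=1748686 shift=21 [end]
Varint 2: bytes[4:7] = CE DD 6A -> value 1748686 (3 byte(s))
  byte[7]=0x23 cont=0 payload=0x23=35: acc |= 35<<0 -> acc=35 shift=7 [end]
Varint 3: bytes[7:8] = 23 -> value 35 (1 byte(s))
  byte[8]=0xE4 cont=1 payload=0x64=100: acc |= 100<<0 -> acc=100 shift=7
  byte[9]=0x25 cont=0 payload=0x25=37: acc |= 37<<7 -> acc=4836 shift=14 [end]
Varint 4: bytes[8:10] = E4 25 -> value 4836 (2 byte(s))
  byte[10]=0xC4 cont=1 payload=0x44=68: acc |= 68<<0 -> acc=68 shift=7
  byte[11]=0xFD cont=1 payload=0x7D=125: acc |= 125<<7 -> acc=16068 shift=14
  byte[12]=0x70 cont=0 payload=0x70=112: acc |= 112<<14 -> acc=1851076 shift=21 [end]
Varint 5: bytes[10:13] = C4 FD 70 -> value 1851076 (3 byte(s))

Answer: 201377302 1748686 35 4836 1851076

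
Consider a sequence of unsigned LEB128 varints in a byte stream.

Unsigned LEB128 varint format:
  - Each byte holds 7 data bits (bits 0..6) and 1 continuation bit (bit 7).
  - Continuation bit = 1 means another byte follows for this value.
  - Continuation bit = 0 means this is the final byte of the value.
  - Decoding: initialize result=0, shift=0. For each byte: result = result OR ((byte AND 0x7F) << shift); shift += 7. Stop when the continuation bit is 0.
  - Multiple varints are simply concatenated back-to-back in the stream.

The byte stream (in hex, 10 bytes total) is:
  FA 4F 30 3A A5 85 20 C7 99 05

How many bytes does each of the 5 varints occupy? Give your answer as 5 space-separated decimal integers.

  byte[0]=0xFA cont=1 payload=0x7A=122: acc |= 122<<0 -> acc=122 shift=7
  byte[1]=0x4F cont=0 payload=0x4F=79: acc |= 79<<7 -> acc=10234 shift=14 [end]
Varint 1: bytes[0:2] = FA 4F -> value 10234 (2 byte(s))
  byte[2]=0x30 cont=0 payload=0x30=48: acc |= 48<<0 -> acc=48 shift=7 [end]
Varint 2: bytes[2:3] = 30 -> value 48 (1 byte(s))
  byte[3]=0x3A cont=0 payload=0x3A=58: acc |= 58<<0 -> acc=58 shift=7 [end]
Varint 3: bytes[3:4] = 3A -> value 58 (1 byte(s))
  byte[4]=0xA5 cont=1 payload=0x25=37: acc |= 37<<0 -> acc=37 shift=7
  byte[5]=0x85 cont=1 payload=0x05=5: acc |= 5<<7 -> acc=677 shift=14
  byte[6]=0x20 cont=0 payload=0x20=32: acc |= 32<<14 -> acc=524965 shift=21 [end]
Varint 4: bytes[4:7] = A5 85 20 -> value 524965 (3 byte(s))
  byte[7]=0xC7 cont=1 payload=0x47=71: acc |= 71<<0 -> acc=71 shift=7
  byte[8]=0x99 cont=1 payload=0x19=25: acc |= 25<<7 -> acc=3271 shift=14
  byte[9]=0x05 cont=0 payload=0x05=5: acc |= 5<<14 -> acc=85191 shift=21 [end]
Varint 5: bytes[7:10] = C7 99 05 -> value 85191 (3 byte(s))

Answer: 2 1 1 3 3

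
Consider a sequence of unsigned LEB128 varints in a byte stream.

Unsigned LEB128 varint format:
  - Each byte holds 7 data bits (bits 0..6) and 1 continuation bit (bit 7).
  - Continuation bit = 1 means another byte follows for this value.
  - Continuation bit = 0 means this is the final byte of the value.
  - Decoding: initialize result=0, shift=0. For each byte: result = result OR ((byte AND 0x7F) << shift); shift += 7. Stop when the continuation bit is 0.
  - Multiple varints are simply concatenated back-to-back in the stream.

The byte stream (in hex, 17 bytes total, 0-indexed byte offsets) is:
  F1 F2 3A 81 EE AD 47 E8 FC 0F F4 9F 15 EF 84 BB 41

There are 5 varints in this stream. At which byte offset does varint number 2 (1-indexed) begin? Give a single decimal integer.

Answer: 3

Derivation:
  byte[0]=0xF1 cont=1 payload=0x71=113: acc |= 113<<0 -> acc=113 shift=7
  byte[1]=0xF2 cont=1 payload=0x72=114: acc |= 114<<7 -> acc=14705 shift=14
  byte[2]=0x3A cont=0 payload=0x3A=58: acc |= 58<<14 -> acc=964977 shift=21 [end]
Varint 1: bytes[0:3] = F1 F2 3A -> value 964977 (3 byte(s))
  byte[3]=0x81 cont=1 payload=0x01=1: acc |= 1<<0 -> acc=1 shift=7
  byte[4]=0xEE cont=1 payload=0x6E=110: acc |= 110<<7 -> acc=14081 shift=14
  byte[5]=0xAD cont=1 payload=0x2D=45: acc |= 45<<14 -> acc=751361 shift=21
  byte[6]=0x47 cont=0 payload=0x47=71: acc |= 71<<21 -> acc=149649153 shift=28 [end]
Varint 2: bytes[3:7] = 81 EE AD 47 -> value 149649153 (4 byte(s))
  byte[7]=0xE8 cont=1 payload=0x68=104: acc |= 104<<0 -> acc=104 shift=7
  byte[8]=0xFC cont=1 payload=0x7C=124: acc |= 124<<7 -> acc=15976 shift=14
  byte[9]=0x0F cont=0 payload=0x0F=15: acc |= 15<<14 -> acc=261736 shift=21 [end]
Varint 3: bytes[7:10] = E8 FC 0F -> value 261736 (3 byte(s))
  byte[10]=0xF4 cont=1 payload=0x74=116: acc |= 116<<0 -> acc=116 shift=7
  byte[11]=0x9F cont=1 payload=0x1F=31: acc |= 31<<7 -> acc=4084 shift=14
  byte[12]=0x15 cont=0 payload=0x15=21: acc |= 21<<14 -> acc=348148 shift=21 [end]
Varint 4: bytes[10:13] = F4 9F 15 -> value 348148 (3 byte(s))
  byte[13]=0xEF cont=1 payload=0x6F=111: acc |= 111<<0 -> acc=111 shift=7
  byte[14]=0x84 cont=1 payload=0x04=4: acc |= 4<<7 -> acc=623 shift=14
  byte[15]=0xBB cont=1 payload=0x3B=59: acc |= 59<<14 -> acc=967279 shift=21
  byte[16]=0x41 cont=0 payload=0x41=65: acc |= 65<<21 -> acc=137282159 shift=28 [end]
Varint 5: bytes[13:17] = EF 84 BB 41 -> value 137282159 (4 byte(s))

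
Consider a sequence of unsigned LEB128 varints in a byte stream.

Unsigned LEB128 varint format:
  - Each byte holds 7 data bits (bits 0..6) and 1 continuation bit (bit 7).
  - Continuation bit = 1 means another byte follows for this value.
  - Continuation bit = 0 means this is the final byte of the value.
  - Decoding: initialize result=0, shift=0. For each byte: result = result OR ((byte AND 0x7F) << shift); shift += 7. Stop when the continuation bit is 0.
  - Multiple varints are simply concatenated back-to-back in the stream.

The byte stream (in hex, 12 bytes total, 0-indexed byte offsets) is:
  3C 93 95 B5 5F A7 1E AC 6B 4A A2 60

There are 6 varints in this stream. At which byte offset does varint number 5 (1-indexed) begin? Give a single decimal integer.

Answer: 9

Derivation:
  byte[0]=0x3C cont=0 payload=0x3C=60: acc |= 60<<0 -> acc=60 shift=7 [end]
Varint 1: bytes[0:1] = 3C -> value 60 (1 byte(s))
  byte[1]=0x93 cont=1 payload=0x13=19: acc |= 19<<0 -> acc=19 shift=7
  byte[2]=0x95 cont=1 payload=0x15=21: acc |= 21<<7 -> acc=2707 shift=14
  byte[3]=0xB5 cont=1 payload=0x35=53: acc |= 53<<14 -> acc=871059 shift=21
  byte[4]=0x5F cont=0 payload=0x5F=95: acc |= 95<<21 -> acc=200100499 shift=28 [end]
Varint 2: bytes[1:5] = 93 95 B5 5F -> value 200100499 (4 byte(s))
  byte[5]=0xA7 cont=1 payload=0x27=39: acc |= 39<<0 -> acc=39 shift=7
  byte[6]=0x1E cont=0 payload=0x1E=30: acc |= 30<<7 -> acc=3879 shift=14 [end]
Varint 3: bytes[5:7] = A7 1E -> value 3879 (2 byte(s))
  byte[7]=0xAC cont=1 payload=0x2C=44: acc |= 44<<0 -> acc=44 shift=7
  byte[8]=0x6B cont=0 payload=0x6B=107: acc |= 107<<7 -> acc=13740 shift=14 [end]
Varint 4: bytes[7:9] = AC 6B -> value 13740 (2 byte(s))
  byte[9]=0x4A cont=0 payload=0x4A=74: acc |= 74<<0 -> acc=74 shift=7 [end]
Varint 5: bytes[9:10] = 4A -> value 74 (1 byte(s))
  byte[10]=0xA2 cont=1 payload=0x22=34: acc |= 34<<0 -> acc=34 shift=7
  byte[11]=0x60 cont=0 payload=0x60=96: acc |= 96<<7 -> acc=12322 shift=14 [end]
Varint 6: bytes[10:12] = A2 60 -> value 12322 (2 byte(s))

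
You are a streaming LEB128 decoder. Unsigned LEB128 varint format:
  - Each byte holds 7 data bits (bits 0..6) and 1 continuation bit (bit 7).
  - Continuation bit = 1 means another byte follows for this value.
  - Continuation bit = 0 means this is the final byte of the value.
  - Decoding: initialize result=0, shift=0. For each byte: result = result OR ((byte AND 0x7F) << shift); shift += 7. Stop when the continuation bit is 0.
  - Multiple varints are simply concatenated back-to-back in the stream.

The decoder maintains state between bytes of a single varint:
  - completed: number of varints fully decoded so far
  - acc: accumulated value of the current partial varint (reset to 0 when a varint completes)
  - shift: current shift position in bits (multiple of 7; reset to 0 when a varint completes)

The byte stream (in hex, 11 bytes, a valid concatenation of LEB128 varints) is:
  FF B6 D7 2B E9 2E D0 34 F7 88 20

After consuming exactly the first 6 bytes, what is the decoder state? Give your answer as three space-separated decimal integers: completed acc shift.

Answer: 2 0 0

Derivation:
byte[0]=0xFF cont=1 payload=0x7F: acc |= 127<<0 -> completed=0 acc=127 shift=7
byte[1]=0xB6 cont=1 payload=0x36: acc |= 54<<7 -> completed=0 acc=7039 shift=14
byte[2]=0xD7 cont=1 payload=0x57: acc |= 87<<14 -> completed=0 acc=1432447 shift=21
byte[3]=0x2B cont=0 payload=0x2B: varint #1 complete (value=91609983); reset -> completed=1 acc=0 shift=0
byte[4]=0xE9 cont=1 payload=0x69: acc |= 105<<0 -> completed=1 acc=105 shift=7
byte[5]=0x2E cont=0 payload=0x2E: varint #2 complete (value=5993); reset -> completed=2 acc=0 shift=0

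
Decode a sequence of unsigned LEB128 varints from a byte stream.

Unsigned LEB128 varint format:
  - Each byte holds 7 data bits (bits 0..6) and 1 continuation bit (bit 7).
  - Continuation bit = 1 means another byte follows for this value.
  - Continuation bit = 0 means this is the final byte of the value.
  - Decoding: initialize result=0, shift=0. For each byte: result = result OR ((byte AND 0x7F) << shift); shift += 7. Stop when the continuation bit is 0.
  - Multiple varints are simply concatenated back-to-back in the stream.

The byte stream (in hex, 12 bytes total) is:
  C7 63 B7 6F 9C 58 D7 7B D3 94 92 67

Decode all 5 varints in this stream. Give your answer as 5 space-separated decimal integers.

  byte[0]=0xC7 cont=1 payload=0x47=71: acc |= 71<<0 -> acc=71 shift=7
  byte[1]=0x63 cont=0 payload=0x63=99: acc |= 99<<7 -> acc=12743 shift=14 [end]
Varint 1: bytes[0:2] = C7 63 -> value 12743 (2 byte(s))
  byte[2]=0xB7 cont=1 payload=0x37=55: acc |= 55<<0 -> acc=55 shift=7
  byte[3]=0x6F cont=0 payload=0x6F=111: acc |= 111<<7 -> acc=14263 shift=14 [end]
Varint 2: bytes[2:4] = B7 6F -> value 14263 (2 byte(s))
  byte[4]=0x9C cont=1 payload=0x1C=28: acc |= 28<<0 -> acc=28 shift=7
  byte[5]=0x58 cont=0 payload=0x58=88: acc |= 88<<7 -> acc=11292 shift=14 [end]
Varint 3: bytes[4:6] = 9C 58 -> value 11292 (2 byte(s))
  byte[6]=0xD7 cont=1 payload=0x57=87: acc |= 87<<0 -> acc=87 shift=7
  byte[7]=0x7B cont=0 payload=0x7B=123: acc |= 123<<7 -> acc=15831 shift=14 [end]
Varint 4: bytes[6:8] = D7 7B -> value 15831 (2 byte(s))
  byte[8]=0xD3 cont=1 payload=0x53=83: acc |= 83<<0 -> acc=83 shift=7
  byte[9]=0x94 cont=1 payload=0x14=20: acc |= 20<<7 -> acc=2643 shift=14
  byte[10]=0x92 cont=1 payload=0x12=18: acc |= 18<<14 -> acc=297555 shift=21
  byte[11]=0x67 cont=0 payload=0x67=103: acc |= 103<<21 -> acc=216304211 shift=28 [end]
Varint 5: bytes[8:12] = D3 94 92 67 -> value 216304211 (4 byte(s))

Answer: 12743 14263 11292 15831 216304211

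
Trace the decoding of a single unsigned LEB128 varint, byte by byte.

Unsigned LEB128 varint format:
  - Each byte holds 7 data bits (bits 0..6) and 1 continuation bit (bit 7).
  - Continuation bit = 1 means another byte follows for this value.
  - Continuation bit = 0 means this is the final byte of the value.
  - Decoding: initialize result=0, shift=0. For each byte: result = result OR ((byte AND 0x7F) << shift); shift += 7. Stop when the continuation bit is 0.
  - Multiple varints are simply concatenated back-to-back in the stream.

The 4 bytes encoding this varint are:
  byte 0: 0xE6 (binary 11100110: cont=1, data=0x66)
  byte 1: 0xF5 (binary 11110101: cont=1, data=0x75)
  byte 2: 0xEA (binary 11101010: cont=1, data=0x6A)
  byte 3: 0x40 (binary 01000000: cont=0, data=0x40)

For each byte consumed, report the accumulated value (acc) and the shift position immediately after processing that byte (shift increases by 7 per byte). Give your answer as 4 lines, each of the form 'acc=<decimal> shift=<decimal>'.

byte 0=0xE6: payload=0x66=102, contrib = 102<<0 = 102; acc -> 102, shift -> 7
byte 1=0xF5: payload=0x75=117, contrib = 117<<7 = 14976; acc -> 15078, shift -> 14
byte 2=0xEA: payload=0x6A=106, contrib = 106<<14 = 1736704; acc -> 1751782, shift -> 21
byte 3=0x40: payload=0x40=64, contrib = 64<<21 = 134217728; acc -> 135969510, shift -> 28

Answer: acc=102 shift=7
acc=15078 shift=14
acc=1751782 shift=21
acc=135969510 shift=28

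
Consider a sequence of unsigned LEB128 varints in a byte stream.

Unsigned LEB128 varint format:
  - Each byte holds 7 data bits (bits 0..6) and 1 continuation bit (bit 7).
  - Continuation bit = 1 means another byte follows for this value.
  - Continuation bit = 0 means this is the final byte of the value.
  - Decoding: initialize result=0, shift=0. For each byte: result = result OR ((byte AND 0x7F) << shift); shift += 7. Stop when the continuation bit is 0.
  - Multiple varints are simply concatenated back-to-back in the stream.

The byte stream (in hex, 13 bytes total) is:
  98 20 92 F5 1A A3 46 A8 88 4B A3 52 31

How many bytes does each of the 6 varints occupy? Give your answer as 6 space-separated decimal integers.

  byte[0]=0x98 cont=1 payload=0x18=24: acc |= 24<<0 -> acc=24 shift=7
  byte[1]=0x20 cont=0 payload=0x20=32: acc |= 32<<7 -> acc=4120 shift=14 [end]
Varint 1: bytes[0:2] = 98 20 -> value 4120 (2 byte(s))
  byte[2]=0x92 cont=1 payload=0x12=18: acc |= 18<<0 -> acc=18 shift=7
  byte[3]=0xF5 cont=1 payload=0x75=117: acc |= 117<<7 -> acc=14994 shift=14
  byte[4]=0x1A cont=0 payload=0x1A=26: acc |= 26<<14 -> acc=440978 shift=21 [end]
Varint 2: bytes[2:5] = 92 F5 1A -> value 440978 (3 byte(s))
  byte[5]=0xA3 cont=1 payload=0x23=35: acc |= 35<<0 -> acc=35 shift=7
  byte[6]=0x46 cont=0 payload=0x46=70: acc |= 70<<7 -> acc=8995 shift=14 [end]
Varint 3: bytes[5:7] = A3 46 -> value 8995 (2 byte(s))
  byte[7]=0xA8 cont=1 payload=0x28=40: acc |= 40<<0 -> acc=40 shift=7
  byte[8]=0x88 cont=1 payload=0x08=8: acc |= 8<<7 -> acc=1064 shift=14
  byte[9]=0x4B cont=0 payload=0x4B=75: acc |= 75<<14 -> acc=1229864 shift=21 [end]
Varint 4: bytes[7:10] = A8 88 4B -> value 1229864 (3 byte(s))
  byte[10]=0xA3 cont=1 payload=0x23=35: acc |= 35<<0 -> acc=35 shift=7
  byte[11]=0x52 cont=0 payload=0x52=82: acc |= 82<<7 -> acc=10531 shift=14 [end]
Varint 5: bytes[10:12] = A3 52 -> value 10531 (2 byte(s))
  byte[12]=0x31 cont=0 payload=0x31=49: acc |= 49<<0 -> acc=49 shift=7 [end]
Varint 6: bytes[12:13] = 31 -> value 49 (1 byte(s))

Answer: 2 3 2 3 2 1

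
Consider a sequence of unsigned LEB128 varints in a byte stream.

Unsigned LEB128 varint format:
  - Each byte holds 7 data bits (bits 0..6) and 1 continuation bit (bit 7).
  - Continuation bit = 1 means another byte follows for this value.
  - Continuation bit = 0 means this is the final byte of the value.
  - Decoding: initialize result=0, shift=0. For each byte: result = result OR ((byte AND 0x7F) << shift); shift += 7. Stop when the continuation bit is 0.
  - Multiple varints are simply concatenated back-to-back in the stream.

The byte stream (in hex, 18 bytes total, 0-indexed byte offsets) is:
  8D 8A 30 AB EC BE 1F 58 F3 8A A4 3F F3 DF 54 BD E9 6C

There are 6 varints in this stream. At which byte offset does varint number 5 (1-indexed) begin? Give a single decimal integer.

Answer: 12

Derivation:
  byte[0]=0x8D cont=1 payload=0x0D=13: acc |= 13<<0 -> acc=13 shift=7
  byte[1]=0x8A cont=1 payload=0x0A=10: acc |= 10<<7 -> acc=1293 shift=14
  byte[2]=0x30 cont=0 payload=0x30=48: acc |= 48<<14 -> acc=787725 shift=21 [end]
Varint 1: bytes[0:3] = 8D 8A 30 -> value 787725 (3 byte(s))
  byte[3]=0xAB cont=1 payload=0x2B=43: acc |= 43<<0 -> acc=43 shift=7
  byte[4]=0xEC cont=1 payload=0x6C=108: acc |= 108<<7 -> acc=13867 shift=14
  byte[5]=0xBE cont=1 payload=0x3E=62: acc |= 62<<14 -> acc=1029675 shift=21
  byte[6]=0x1F cont=0 payload=0x1F=31: acc |= 31<<21 -> acc=66041387 shift=28 [end]
Varint 2: bytes[3:7] = AB EC BE 1F -> value 66041387 (4 byte(s))
  byte[7]=0x58 cont=0 payload=0x58=88: acc |= 88<<0 -> acc=88 shift=7 [end]
Varint 3: bytes[7:8] = 58 -> value 88 (1 byte(s))
  byte[8]=0xF3 cont=1 payload=0x73=115: acc |= 115<<0 -> acc=115 shift=7
  byte[9]=0x8A cont=1 payload=0x0A=10: acc |= 10<<7 -> acc=1395 shift=14
  byte[10]=0xA4 cont=1 payload=0x24=36: acc |= 36<<14 -> acc=591219 shift=21
  byte[11]=0x3F cont=0 payload=0x3F=63: acc |= 63<<21 -> acc=132711795 shift=28 [end]
Varint 4: bytes[8:12] = F3 8A A4 3F -> value 132711795 (4 byte(s))
  byte[12]=0xF3 cont=1 payload=0x73=115: acc |= 115<<0 -> acc=115 shift=7
  byte[13]=0xDF cont=1 payload=0x5F=95: acc |= 95<<7 -> acc=12275 shift=14
  byte[14]=0x54 cont=0 payload=0x54=84: acc |= 84<<14 -> acc=1388531 shift=21 [end]
Varint 5: bytes[12:15] = F3 DF 54 -> value 1388531 (3 byte(s))
  byte[15]=0xBD cont=1 payload=0x3D=61: acc |= 61<<0 -> acc=61 shift=7
  byte[16]=0xE9 cont=1 payload=0x69=105: acc |= 105<<7 -> acc=13501 shift=14
  byte[17]=0x6C cont=0 payload=0x6C=108: acc |= 108<<14 -> acc=1782973 shift=21 [end]
Varint 6: bytes[15:18] = BD E9 6C -> value 1782973 (3 byte(s))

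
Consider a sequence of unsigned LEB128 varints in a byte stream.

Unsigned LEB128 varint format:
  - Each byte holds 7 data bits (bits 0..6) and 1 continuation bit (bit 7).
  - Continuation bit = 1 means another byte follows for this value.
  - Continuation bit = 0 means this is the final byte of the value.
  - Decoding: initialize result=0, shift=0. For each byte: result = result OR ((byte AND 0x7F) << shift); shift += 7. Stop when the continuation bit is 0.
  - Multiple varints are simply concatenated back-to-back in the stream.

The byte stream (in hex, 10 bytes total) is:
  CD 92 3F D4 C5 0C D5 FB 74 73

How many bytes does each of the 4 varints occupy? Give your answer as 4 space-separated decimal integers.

  byte[0]=0xCD cont=1 payload=0x4D=77: acc |= 77<<0 -> acc=77 shift=7
  byte[1]=0x92 cont=1 payload=0x12=18: acc |= 18<<7 -> acc=2381 shift=14
  byte[2]=0x3F cont=0 payload=0x3F=63: acc |= 63<<14 -> acc=1034573 shift=21 [end]
Varint 1: bytes[0:3] = CD 92 3F -> value 1034573 (3 byte(s))
  byte[3]=0xD4 cont=1 payload=0x54=84: acc |= 84<<0 -> acc=84 shift=7
  byte[4]=0xC5 cont=1 payload=0x45=69: acc |= 69<<7 -> acc=8916 shift=14
  byte[5]=0x0C cont=0 payload=0x0C=12: acc |= 12<<14 -> acc=205524 shift=21 [end]
Varint 2: bytes[3:6] = D4 C5 0C -> value 205524 (3 byte(s))
  byte[6]=0xD5 cont=1 payload=0x55=85: acc |= 85<<0 -> acc=85 shift=7
  byte[7]=0xFB cont=1 payload=0x7B=123: acc |= 123<<7 -> acc=15829 shift=14
  byte[8]=0x74 cont=0 payload=0x74=116: acc |= 116<<14 -> acc=1916373 shift=21 [end]
Varint 3: bytes[6:9] = D5 FB 74 -> value 1916373 (3 byte(s))
  byte[9]=0x73 cont=0 payload=0x73=115: acc |= 115<<0 -> acc=115 shift=7 [end]
Varint 4: bytes[9:10] = 73 -> value 115 (1 byte(s))

Answer: 3 3 3 1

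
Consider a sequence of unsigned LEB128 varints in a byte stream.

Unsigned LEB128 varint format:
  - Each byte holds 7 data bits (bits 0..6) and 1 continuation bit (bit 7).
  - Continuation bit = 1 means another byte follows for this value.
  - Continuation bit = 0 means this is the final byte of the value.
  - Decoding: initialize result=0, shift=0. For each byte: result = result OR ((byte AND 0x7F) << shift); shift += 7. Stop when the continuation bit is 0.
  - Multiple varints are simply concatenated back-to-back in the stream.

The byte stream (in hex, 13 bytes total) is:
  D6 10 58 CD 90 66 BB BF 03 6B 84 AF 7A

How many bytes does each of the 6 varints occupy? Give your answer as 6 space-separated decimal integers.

  byte[0]=0xD6 cont=1 payload=0x56=86: acc |= 86<<0 -> acc=86 shift=7
  byte[1]=0x10 cont=0 payload=0x10=16: acc |= 16<<7 -> acc=2134 shift=14 [end]
Varint 1: bytes[0:2] = D6 10 -> value 2134 (2 byte(s))
  byte[2]=0x58 cont=0 payload=0x58=88: acc |= 88<<0 -> acc=88 shift=7 [end]
Varint 2: bytes[2:3] = 58 -> value 88 (1 byte(s))
  byte[3]=0xCD cont=1 payload=0x4D=77: acc |= 77<<0 -> acc=77 shift=7
  byte[4]=0x90 cont=1 payload=0x10=16: acc |= 16<<7 -> acc=2125 shift=14
  byte[5]=0x66 cont=0 payload=0x66=102: acc |= 102<<14 -> acc=1673293 shift=21 [end]
Varint 3: bytes[3:6] = CD 90 66 -> value 1673293 (3 byte(s))
  byte[6]=0xBB cont=1 payload=0x3B=59: acc |= 59<<0 -> acc=59 shift=7
  byte[7]=0xBF cont=1 payload=0x3F=63: acc |= 63<<7 -> acc=8123 shift=14
  byte[8]=0x03 cont=0 payload=0x03=3: acc |= 3<<14 -> acc=57275 shift=21 [end]
Varint 4: bytes[6:9] = BB BF 03 -> value 57275 (3 byte(s))
  byte[9]=0x6B cont=0 payload=0x6B=107: acc |= 107<<0 -> acc=107 shift=7 [end]
Varint 5: bytes[9:10] = 6B -> value 107 (1 byte(s))
  byte[10]=0x84 cont=1 payload=0x04=4: acc |= 4<<0 -> acc=4 shift=7
  byte[11]=0xAF cont=1 payload=0x2F=47: acc |= 47<<7 -> acc=6020 shift=14
  byte[12]=0x7A cont=0 payload=0x7A=122: acc |= 122<<14 -> acc=2004868 shift=21 [end]
Varint 6: bytes[10:13] = 84 AF 7A -> value 2004868 (3 byte(s))

Answer: 2 1 3 3 1 3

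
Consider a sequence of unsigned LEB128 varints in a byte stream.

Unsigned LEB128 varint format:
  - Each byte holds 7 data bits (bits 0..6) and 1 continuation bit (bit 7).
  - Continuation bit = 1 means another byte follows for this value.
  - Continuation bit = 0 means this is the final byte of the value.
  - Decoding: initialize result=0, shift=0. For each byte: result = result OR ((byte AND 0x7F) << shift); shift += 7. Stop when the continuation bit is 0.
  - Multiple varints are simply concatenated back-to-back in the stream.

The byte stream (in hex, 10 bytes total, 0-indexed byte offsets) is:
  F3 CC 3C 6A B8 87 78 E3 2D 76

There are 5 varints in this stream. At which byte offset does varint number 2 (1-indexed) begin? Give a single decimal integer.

Answer: 3

Derivation:
  byte[0]=0xF3 cont=1 payload=0x73=115: acc |= 115<<0 -> acc=115 shift=7
  byte[1]=0xCC cont=1 payload=0x4C=76: acc |= 76<<7 -> acc=9843 shift=14
  byte[2]=0x3C cont=0 payload=0x3C=60: acc |= 60<<14 -> acc=992883 shift=21 [end]
Varint 1: bytes[0:3] = F3 CC 3C -> value 992883 (3 byte(s))
  byte[3]=0x6A cont=0 payload=0x6A=106: acc |= 106<<0 -> acc=106 shift=7 [end]
Varint 2: bytes[3:4] = 6A -> value 106 (1 byte(s))
  byte[4]=0xB8 cont=1 payload=0x38=56: acc |= 56<<0 -> acc=56 shift=7
  byte[5]=0x87 cont=1 payload=0x07=7: acc |= 7<<7 -> acc=952 shift=14
  byte[6]=0x78 cont=0 payload=0x78=120: acc |= 120<<14 -> acc=1967032 shift=21 [end]
Varint 3: bytes[4:7] = B8 87 78 -> value 1967032 (3 byte(s))
  byte[7]=0xE3 cont=1 payload=0x63=99: acc |= 99<<0 -> acc=99 shift=7
  byte[8]=0x2D cont=0 payload=0x2D=45: acc |= 45<<7 -> acc=5859 shift=14 [end]
Varint 4: bytes[7:9] = E3 2D -> value 5859 (2 byte(s))
  byte[9]=0x76 cont=0 payload=0x76=118: acc |= 118<<0 -> acc=118 shift=7 [end]
Varint 5: bytes[9:10] = 76 -> value 118 (1 byte(s))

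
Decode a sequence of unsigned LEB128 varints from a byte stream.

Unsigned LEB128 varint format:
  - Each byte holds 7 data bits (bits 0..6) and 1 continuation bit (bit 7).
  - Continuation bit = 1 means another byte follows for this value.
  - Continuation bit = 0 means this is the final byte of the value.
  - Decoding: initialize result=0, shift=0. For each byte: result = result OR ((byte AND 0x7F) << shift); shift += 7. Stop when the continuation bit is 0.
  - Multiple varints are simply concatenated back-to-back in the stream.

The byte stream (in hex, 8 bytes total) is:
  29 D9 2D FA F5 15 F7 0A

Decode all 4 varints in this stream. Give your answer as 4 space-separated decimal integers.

Answer: 41 5849 359162 1399

Derivation:
  byte[0]=0x29 cont=0 payload=0x29=41: acc |= 41<<0 -> acc=41 shift=7 [end]
Varint 1: bytes[0:1] = 29 -> value 41 (1 byte(s))
  byte[1]=0xD9 cont=1 payload=0x59=89: acc |= 89<<0 -> acc=89 shift=7
  byte[2]=0x2D cont=0 payload=0x2D=45: acc |= 45<<7 -> acc=5849 shift=14 [end]
Varint 2: bytes[1:3] = D9 2D -> value 5849 (2 byte(s))
  byte[3]=0xFA cont=1 payload=0x7A=122: acc |= 122<<0 -> acc=122 shift=7
  byte[4]=0xF5 cont=1 payload=0x75=117: acc |= 117<<7 -> acc=15098 shift=14
  byte[5]=0x15 cont=0 payload=0x15=21: acc |= 21<<14 -> acc=359162 shift=21 [end]
Varint 3: bytes[3:6] = FA F5 15 -> value 359162 (3 byte(s))
  byte[6]=0xF7 cont=1 payload=0x77=119: acc |= 119<<0 -> acc=119 shift=7
  byte[7]=0x0A cont=0 payload=0x0A=10: acc |= 10<<7 -> acc=1399 shift=14 [end]
Varint 4: bytes[6:8] = F7 0A -> value 1399 (2 byte(s))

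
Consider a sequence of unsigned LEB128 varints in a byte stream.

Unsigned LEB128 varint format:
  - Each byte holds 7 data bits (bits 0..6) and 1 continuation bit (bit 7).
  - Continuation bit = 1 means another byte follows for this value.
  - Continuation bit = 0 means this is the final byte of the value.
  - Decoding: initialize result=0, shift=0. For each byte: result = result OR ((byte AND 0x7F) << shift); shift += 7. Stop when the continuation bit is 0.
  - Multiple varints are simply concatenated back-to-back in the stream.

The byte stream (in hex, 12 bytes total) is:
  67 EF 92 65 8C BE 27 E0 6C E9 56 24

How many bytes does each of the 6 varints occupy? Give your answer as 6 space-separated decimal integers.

  byte[0]=0x67 cont=0 payload=0x67=103: acc |= 103<<0 -> acc=103 shift=7 [end]
Varint 1: bytes[0:1] = 67 -> value 103 (1 byte(s))
  byte[1]=0xEF cont=1 payload=0x6F=111: acc |= 111<<0 -> acc=111 shift=7
  byte[2]=0x92 cont=1 payload=0x12=18: acc |= 18<<7 -> acc=2415 shift=14
  byte[3]=0x65 cont=0 payload=0x65=101: acc |= 101<<14 -> acc=1657199 shift=21 [end]
Varint 2: bytes[1:4] = EF 92 65 -> value 1657199 (3 byte(s))
  byte[4]=0x8C cont=1 payload=0x0C=12: acc |= 12<<0 -> acc=12 shift=7
  byte[5]=0xBE cont=1 payload=0x3E=62: acc |= 62<<7 -> acc=7948 shift=14
  byte[6]=0x27 cont=0 payload=0x27=39: acc |= 39<<14 -> acc=646924 shift=21 [end]
Varint 3: bytes[4:7] = 8C BE 27 -> value 646924 (3 byte(s))
  byte[7]=0xE0 cont=1 payload=0x60=96: acc |= 96<<0 -> acc=96 shift=7
  byte[8]=0x6C cont=0 payload=0x6C=108: acc |= 108<<7 -> acc=13920 shift=14 [end]
Varint 4: bytes[7:9] = E0 6C -> value 13920 (2 byte(s))
  byte[9]=0xE9 cont=1 payload=0x69=105: acc |= 105<<0 -> acc=105 shift=7
  byte[10]=0x56 cont=0 payload=0x56=86: acc |= 86<<7 -> acc=11113 shift=14 [end]
Varint 5: bytes[9:11] = E9 56 -> value 11113 (2 byte(s))
  byte[11]=0x24 cont=0 payload=0x24=36: acc |= 36<<0 -> acc=36 shift=7 [end]
Varint 6: bytes[11:12] = 24 -> value 36 (1 byte(s))

Answer: 1 3 3 2 2 1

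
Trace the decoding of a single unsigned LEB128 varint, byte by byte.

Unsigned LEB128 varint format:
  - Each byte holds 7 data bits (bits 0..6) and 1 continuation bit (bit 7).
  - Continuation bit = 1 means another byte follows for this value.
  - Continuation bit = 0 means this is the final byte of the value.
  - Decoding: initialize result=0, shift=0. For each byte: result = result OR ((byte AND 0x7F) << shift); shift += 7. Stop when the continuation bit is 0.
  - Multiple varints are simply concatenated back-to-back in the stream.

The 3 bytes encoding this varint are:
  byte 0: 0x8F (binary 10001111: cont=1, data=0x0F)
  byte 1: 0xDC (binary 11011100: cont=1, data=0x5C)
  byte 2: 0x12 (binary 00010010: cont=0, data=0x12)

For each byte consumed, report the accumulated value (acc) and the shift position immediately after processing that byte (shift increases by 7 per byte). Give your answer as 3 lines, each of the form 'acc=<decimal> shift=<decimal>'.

byte 0=0x8F: payload=0x0F=15, contrib = 15<<0 = 15; acc -> 15, shift -> 7
byte 1=0xDC: payload=0x5C=92, contrib = 92<<7 = 11776; acc -> 11791, shift -> 14
byte 2=0x12: payload=0x12=18, contrib = 18<<14 = 294912; acc -> 306703, shift -> 21

Answer: acc=15 shift=7
acc=11791 shift=14
acc=306703 shift=21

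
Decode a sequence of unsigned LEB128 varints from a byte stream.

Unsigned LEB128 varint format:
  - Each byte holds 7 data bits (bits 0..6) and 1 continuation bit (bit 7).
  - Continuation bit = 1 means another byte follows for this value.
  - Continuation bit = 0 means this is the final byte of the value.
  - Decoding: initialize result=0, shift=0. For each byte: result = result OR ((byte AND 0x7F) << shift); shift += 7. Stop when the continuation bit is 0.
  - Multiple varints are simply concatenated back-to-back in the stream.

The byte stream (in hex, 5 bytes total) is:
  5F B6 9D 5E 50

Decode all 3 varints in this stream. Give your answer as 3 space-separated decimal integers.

Answer: 95 1543862 80

Derivation:
  byte[0]=0x5F cont=0 payload=0x5F=95: acc |= 95<<0 -> acc=95 shift=7 [end]
Varint 1: bytes[0:1] = 5F -> value 95 (1 byte(s))
  byte[1]=0xB6 cont=1 payload=0x36=54: acc |= 54<<0 -> acc=54 shift=7
  byte[2]=0x9D cont=1 payload=0x1D=29: acc |= 29<<7 -> acc=3766 shift=14
  byte[3]=0x5E cont=0 payload=0x5E=94: acc |= 94<<14 -> acc=1543862 shift=21 [end]
Varint 2: bytes[1:4] = B6 9D 5E -> value 1543862 (3 byte(s))
  byte[4]=0x50 cont=0 payload=0x50=80: acc |= 80<<0 -> acc=80 shift=7 [end]
Varint 3: bytes[4:5] = 50 -> value 80 (1 byte(s))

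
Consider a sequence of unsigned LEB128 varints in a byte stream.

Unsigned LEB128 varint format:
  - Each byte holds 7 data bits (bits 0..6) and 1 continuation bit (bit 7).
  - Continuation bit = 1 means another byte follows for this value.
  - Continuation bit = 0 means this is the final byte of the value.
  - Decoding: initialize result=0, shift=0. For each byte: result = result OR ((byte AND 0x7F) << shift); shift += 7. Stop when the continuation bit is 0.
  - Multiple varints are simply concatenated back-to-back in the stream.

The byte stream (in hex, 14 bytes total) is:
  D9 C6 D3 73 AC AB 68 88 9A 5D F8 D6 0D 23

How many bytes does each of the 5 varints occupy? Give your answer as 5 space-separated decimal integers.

  byte[0]=0xD9 cont=1 payload=0x59=89: acc |= 89<<0 -> acc=89 shift=7
  byte[1]=0xC6 cont=1 payload=0x46=70: acc |= 70<<7 -> acc=9049 shift=14
  byte[2]=0xD3 cont=1 payload=0x53=83: acc |= 83<<14 -> acc=1368921 shift=21
  byte[3]=0x73 cont=0 payload=0x73=115: acc |= 115<<21 -> acc=242541401 shift=28 [end]
Varint 1: bytes[0:4] = D9 C6 D3 73 -> value 242541401 (4 byte(s))
  byte[4]=0xAC cont=1 payload=0x2C=44: acc |= 44<<0 -> acc=44 shift=7
  byte[5]=0xAB cont=1 payload=0x2B=43: acc |= 43<<7 -> acc=5548 shift=14
  byte[6]=0x68 cont=0 payload=0x68=104: acc |= 104<<14 -> acc=1709484 shift=21 [end]
Varint 2: bytes[4:7] = AC AB 68 -> value 1709484 (3 byte(s))
  byte[7]=0x88 cont=1 payload=0x08=8: acc |= 8<<0 -> acc=8 shift=7
  byte[8]=0x9A cont=1 payload=0x1A=26: acc |= 26<<7 -> acc=3336 shift=14
  byte[9]=0x5D cont=0 payload=0x5D=93: acc |= 93<<14 -> acc=1527048 shift=21 [end]
Varint 3: bytes[7:10] = 88 9A 5D -> value 1527048 (3 byte(s))
  byte[10]=0xF8 cont=1 payload=0x78=120: acc |= 120<<0 -> acc=120 shift=7
  byte[11]=0xD6 cont=1 payload=0x56=86: acc |= 86<<7 -> acc=11128 shift=14
  byte[12]=0x0D cont=0 payload=0x0D=13: acc |= 13<<14 -> acc=224120 shift=21 [end]
Varint 4: bytes[10:13] = F8 D6 0D -> value 224120 (3 byte(s))
  byte[13]=0x23 cont=0 payload=0x23=35: acc |= 35<<0 -> acc=35 shift=7 [end]
Varint 5: bytes[13:14] = 23 -> value 35 (1 byte(s))

Answer: 4 3 3 3 1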